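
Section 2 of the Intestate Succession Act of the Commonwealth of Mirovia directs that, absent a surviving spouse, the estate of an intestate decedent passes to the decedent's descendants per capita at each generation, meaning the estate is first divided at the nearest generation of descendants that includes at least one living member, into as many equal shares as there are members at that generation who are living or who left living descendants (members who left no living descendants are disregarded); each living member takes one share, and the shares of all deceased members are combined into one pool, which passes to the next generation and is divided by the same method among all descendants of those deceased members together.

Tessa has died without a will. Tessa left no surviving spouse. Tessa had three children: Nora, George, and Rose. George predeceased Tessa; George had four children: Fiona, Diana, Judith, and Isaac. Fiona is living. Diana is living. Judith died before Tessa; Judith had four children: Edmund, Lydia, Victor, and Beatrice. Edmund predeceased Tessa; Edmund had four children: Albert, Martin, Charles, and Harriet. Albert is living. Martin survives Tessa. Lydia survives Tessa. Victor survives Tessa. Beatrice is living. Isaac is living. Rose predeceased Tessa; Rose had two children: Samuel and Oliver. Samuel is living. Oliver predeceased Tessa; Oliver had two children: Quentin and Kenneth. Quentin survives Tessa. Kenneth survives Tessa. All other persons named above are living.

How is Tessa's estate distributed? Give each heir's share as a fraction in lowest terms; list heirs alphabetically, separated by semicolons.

There is no surviving spouse, so the entire estate passes to Tessa's descendants per capita at each generation.
At generation 1 (Nora, George, Rose) there are 3 shares of (1)/3 = 1/3 each.
Living: Nora — each takes 1/3.
Deceased: George and Rose. Their combined 2/3 is pooled and carried to generation 2.
At generation 2 (Fiona, Diana, Judith, Isaac, Samuel, Oliver) there are 6 shares of (2/3)/6 = 1/9 each.
Living: Fiona, Diana, Isaac, and Samuel — each takes 1/9.
Deceased: Judith and Oliver. Their combined 2/9 is pooled and carried to generation 3.
At generation 3 (Edmund, Lydia, Victor, Beatrice, Quentin, Kenneth) there are 6 shares of (2/9)/6 = 1/27 each.
Living: Lydia, Victor, Beatrice, Quentin, and Kenneth — each takes 1/27.
Deceased: Edmund. That 1/27 share is carried to generation 4.
At generation 4 (Albert, Martin, Charles, Harriet) there are 4 shares of (1/27)/4 = 1/108 each.
Living: Albert, Martin, Charles, and Harriet — each takes 1/108.

Albert 1/108; Beatrice 1/27; Charles 1/108; Diana 1/9; Fiona 1/9; Harriet 1/108; Isaac 1/9; Kenneth 1/27; Lydia 1/27; Martin 1/108; Nora 1/3; Quentin 1/27; Samuel 1/9; Victor 1/27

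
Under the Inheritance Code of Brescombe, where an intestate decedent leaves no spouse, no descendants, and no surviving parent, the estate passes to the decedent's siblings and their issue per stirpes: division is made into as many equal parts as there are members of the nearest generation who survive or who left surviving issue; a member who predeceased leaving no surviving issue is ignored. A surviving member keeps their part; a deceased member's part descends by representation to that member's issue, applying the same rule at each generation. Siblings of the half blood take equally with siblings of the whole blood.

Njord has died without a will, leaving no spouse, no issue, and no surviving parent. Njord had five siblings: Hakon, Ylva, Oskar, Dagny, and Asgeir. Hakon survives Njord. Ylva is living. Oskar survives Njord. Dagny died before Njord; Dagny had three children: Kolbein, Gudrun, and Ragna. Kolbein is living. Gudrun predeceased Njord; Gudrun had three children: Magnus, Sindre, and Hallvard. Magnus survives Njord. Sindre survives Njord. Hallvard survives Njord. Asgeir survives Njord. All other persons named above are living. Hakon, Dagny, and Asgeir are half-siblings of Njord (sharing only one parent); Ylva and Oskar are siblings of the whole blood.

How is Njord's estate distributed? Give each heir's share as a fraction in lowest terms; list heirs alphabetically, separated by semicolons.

No spouse, descendants, or parent survives, so the estate passes to Njord's siblings per stirpes.
Half-blood and whole-blood siblings take equally under the stated rule.
The estate is divided into 5 equal shares of 1/5 among Hakon, Ylva, Oskar, Dagny, Asgeir.
Hakon is living and takes 1/5.
Ylva is living and takes 1/5.
Oskar is living and takes 1/5.
Dagny predeceased; the 1/5 allotted to Dagny's branch passes to Dagny's issue by representation.
The 1/5 is divided into 3 equal shares of 1/15 among Kolbein, Gudrun, Ragna.
Kolbein is living and takes 1/15.
Gudrun predeceased; the 1/15 allotted to Gudrun's branch passes to Gudrun's issue by representation.
The 1/15 is divided into 3 equal shares of 1/45 among Magnus, Sindre, Hallvard.
Magnus is living and takes 1/45.
Sindre is living and takes 1/45.
Hallvard is living and takes 1/45.
Ragna is living and takes 1/15.
Asgeir is living and takes 1/5.

Asgeir 1/5; Hakon 1/5; Hallvard 1/45; Kolbein 1/15; Magnus 1/45; Oskar 1/5; Ragna 1/15; Sindre 1/45; Ylva 1/5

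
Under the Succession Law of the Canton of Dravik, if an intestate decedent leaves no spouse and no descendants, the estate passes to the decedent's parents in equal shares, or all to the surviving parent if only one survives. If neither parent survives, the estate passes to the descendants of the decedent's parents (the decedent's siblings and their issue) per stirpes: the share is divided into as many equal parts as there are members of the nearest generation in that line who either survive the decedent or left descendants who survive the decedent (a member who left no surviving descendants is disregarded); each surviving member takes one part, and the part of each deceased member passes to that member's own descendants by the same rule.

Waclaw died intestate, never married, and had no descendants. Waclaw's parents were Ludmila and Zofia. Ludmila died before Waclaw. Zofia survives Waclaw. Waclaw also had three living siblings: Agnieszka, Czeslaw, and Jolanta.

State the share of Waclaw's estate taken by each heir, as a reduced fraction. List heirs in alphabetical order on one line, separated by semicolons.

Zofia 1

Only one parent, Zofia, survives, so Zofia takes the entire estate. The siblings take nothing because a surviving parent has priority.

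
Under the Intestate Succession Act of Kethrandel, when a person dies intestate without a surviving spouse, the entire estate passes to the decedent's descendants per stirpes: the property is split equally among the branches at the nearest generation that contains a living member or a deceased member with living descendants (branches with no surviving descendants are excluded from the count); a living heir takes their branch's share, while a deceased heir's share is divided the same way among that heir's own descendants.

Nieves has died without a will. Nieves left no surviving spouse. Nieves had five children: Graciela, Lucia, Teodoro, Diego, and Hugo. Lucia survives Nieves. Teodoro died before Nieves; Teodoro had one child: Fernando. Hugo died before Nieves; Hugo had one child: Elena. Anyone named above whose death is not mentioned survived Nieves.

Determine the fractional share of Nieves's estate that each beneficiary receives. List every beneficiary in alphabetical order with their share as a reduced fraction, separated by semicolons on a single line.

There is no surviving spouse, so the entire estate passes to Nieves's descendants per stirpes.
The estate is divided into 5 equal shares of 1/5 among Graciela, Lucia, Teodoro, Diego, Hugo.
Graciela is living and takes 1/5.
Lucia is living and takes 1/5.
Teodoro predeceased; the 1/5 allotted to Teodoro's branch passes to Teodoro's issue by representation.
Fernando is the sole taker at this level and receives the full 1/5.
Diego is living and takes 1/5.
Hugo predeceased; the 1/5 allotted to Hugo's branch passes to Hugo's issue by representation.
Elena is the sole taker at this level and receives the full 1/5.

Diego 1/5; Elena 1/5; Fernando 1/5; Graciela 1/5; Lucia 1/5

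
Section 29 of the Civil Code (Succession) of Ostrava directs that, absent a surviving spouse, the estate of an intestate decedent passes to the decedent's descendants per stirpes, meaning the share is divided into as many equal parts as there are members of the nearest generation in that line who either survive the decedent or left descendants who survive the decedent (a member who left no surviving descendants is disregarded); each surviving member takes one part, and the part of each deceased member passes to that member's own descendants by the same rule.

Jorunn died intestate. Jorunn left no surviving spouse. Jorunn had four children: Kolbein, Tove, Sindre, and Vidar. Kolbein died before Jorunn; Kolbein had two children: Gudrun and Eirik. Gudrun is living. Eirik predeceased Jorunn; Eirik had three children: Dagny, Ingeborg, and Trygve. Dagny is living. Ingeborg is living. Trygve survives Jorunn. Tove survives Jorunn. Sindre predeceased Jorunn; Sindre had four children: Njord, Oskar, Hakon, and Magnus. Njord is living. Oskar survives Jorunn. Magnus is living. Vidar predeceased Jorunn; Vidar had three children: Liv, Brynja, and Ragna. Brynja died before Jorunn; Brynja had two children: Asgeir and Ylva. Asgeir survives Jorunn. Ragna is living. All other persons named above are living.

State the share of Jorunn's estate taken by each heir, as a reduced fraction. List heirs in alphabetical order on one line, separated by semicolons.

There is no surviving spouse, so the entire estate passes to Jorunn's descendants per stirpes.
The estate is divided into 4 equal shares of 1/4 among Kolbein, Tove, Sindre, Vidar.
Kolbein predeceased; the 1/4 allotted to Kolbein's branch passes to Kolbein's issue by representation.
The 1/4 is divided into 2 equal shares of 1/8 among Gudrun, Eirik.
Gudrun is living and takes 1/8.
Eirik predeceased; the 1/8 allotted to Eirik's branch passes to Eirik's issue by representation.
The 1/8 is divided into 3 equal shares of 1/24 among Dagny, Ingeborg, Trygve.
Dagny is living and takes 1/24.
Ingeborg is living and takes 1/24.
Trygve is living and takes 1/24.
Tove is living and takes 1/4.
Sindre predeceased; the 1/4 allotted to Sindre's branch passes to Sindre's issue by representation.
The 1/4 is divided into 4 equal shares of 1/16 among Njord, Oskar, Hakon, Magnus.
Njord is living and takes 1/16.
Oskar is living and takes 1/16.
Hakon is living and takes 1/16.
Magnus is living and takes 1/16.
Vidar predeceased; the 1/4 allotted to Vidar's branch passes to Vidar's issue by representation.
The 1/4 is divided into 3 equal shares of 1/12 among Liv, Brynja, Ragna.
Liv is living and takes 1/12.
Brynja predeceased; the 1/12 allotted to Brynja's branch passes to Brynja's issue by representation.
The 1/12 is divided into 2 equal shares of 1/24 among Asgeir, Ylva.
Asgeir is living and takes 1/24.
Ylva is living and takes 1/24.
Ragna is living and takes 1/12.

Asgeir 1/24; Dagny 1/24; Gudrun 1/8; Hakon 1/16; Ingeborg 1/24; Liv 1/12; Magnus 1/16; Njord 1/16; Oskar 1/16; Ragna 1/12; Tove 1/4; Trygve 1/24; Ylva 1/24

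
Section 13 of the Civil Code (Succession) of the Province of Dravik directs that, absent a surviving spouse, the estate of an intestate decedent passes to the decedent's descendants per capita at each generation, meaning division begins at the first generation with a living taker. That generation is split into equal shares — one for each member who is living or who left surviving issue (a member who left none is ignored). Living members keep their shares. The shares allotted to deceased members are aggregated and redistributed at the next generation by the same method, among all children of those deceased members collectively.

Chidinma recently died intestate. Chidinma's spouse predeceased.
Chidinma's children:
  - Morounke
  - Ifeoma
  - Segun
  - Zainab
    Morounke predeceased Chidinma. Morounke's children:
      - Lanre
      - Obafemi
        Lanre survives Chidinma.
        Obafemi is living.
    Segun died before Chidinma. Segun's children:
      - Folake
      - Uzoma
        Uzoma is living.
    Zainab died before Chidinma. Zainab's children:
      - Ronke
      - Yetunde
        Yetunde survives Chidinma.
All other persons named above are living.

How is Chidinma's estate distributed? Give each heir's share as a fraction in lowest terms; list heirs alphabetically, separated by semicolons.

Folake 1/8; Ifeoma 1/4; Lanre 1/8; Obafemi 1/8; Ronke 1/8; Uzoma 1/8; Yetunde 1/8

There is no surviving spouse, so the entire estate passes to Chidinma's descendants per capita at each generation.
At generation 1 (Morounke, Ifeoma, Segun, Zainab) there are 4 shares of (1)/4 = 1/4 each.
Living: Ifeoma — each takes 1/4.
Deceased: Morounke, Segun, and Zainab. Their combined 3/4 is pooled and carried to generation 2.
At generation 2 (Lanre, Obafemi, Folake, Uzoma, Ronke, Yetunde) there are 6 shares of (3/4)/6 = 1/8 each.
Living: Lanre, Obafemi, Folake, Uzoma, Ronke, and Yetunde — each takes 1/8.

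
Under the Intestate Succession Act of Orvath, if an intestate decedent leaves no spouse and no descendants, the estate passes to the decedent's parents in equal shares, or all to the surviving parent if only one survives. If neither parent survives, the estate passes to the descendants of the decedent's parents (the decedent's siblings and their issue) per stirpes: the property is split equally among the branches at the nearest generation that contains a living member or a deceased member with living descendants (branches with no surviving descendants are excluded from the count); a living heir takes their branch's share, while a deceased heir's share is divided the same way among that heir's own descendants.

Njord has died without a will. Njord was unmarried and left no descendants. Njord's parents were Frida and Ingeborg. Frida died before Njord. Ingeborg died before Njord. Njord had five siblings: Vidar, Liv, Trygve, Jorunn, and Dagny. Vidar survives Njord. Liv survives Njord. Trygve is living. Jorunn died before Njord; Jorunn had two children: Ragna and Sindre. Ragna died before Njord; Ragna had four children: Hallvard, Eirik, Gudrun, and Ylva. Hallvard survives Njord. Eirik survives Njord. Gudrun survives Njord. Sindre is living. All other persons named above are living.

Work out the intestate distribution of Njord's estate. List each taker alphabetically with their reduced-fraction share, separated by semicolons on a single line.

Dagny 1/5; Eirik 1/40; Gudrun 1/40; Hallvard 1/40; Liv 1/5; Sindre 1/10; Trygve 1/5; Vidar 1/5; Ylva 1/40

Neither parent survives and there are no descendants, so the estate passes to Njord's siblings and their issue per stirpes.
The estate is divided into 5 equal shares of 1/5 among Vidar, Liv, Trygve, Jorunn, Dagny.
Vidar is living and takes 1/5.
Liv is living and takes 1/5.
Trygve is living and takes 1/5.
Jorunn predeceased; the 1/5 allotted to Jorunn's branch passes to Jorunn's issue by representation.
The 1/5 is divided into 2 equal shares of 1/10 among Ragna, Sindre.
Ragna predeceased; the 1/10 allotted to Ragna's branch passes to Ragna's issue by representation.
The 1/10 is divided into 4 equal shares of 1/40 among Hallvard, Eirik, Gudrun, Ylva.
Hallvard is living and takes 1/40.
Eirik is living and takes 1/40.
Gudrun is living and takes 1/40.
Ylva is living and takes 1/40.
Sindre is living and takes 1/10.
Dagny is living and takes 1/5.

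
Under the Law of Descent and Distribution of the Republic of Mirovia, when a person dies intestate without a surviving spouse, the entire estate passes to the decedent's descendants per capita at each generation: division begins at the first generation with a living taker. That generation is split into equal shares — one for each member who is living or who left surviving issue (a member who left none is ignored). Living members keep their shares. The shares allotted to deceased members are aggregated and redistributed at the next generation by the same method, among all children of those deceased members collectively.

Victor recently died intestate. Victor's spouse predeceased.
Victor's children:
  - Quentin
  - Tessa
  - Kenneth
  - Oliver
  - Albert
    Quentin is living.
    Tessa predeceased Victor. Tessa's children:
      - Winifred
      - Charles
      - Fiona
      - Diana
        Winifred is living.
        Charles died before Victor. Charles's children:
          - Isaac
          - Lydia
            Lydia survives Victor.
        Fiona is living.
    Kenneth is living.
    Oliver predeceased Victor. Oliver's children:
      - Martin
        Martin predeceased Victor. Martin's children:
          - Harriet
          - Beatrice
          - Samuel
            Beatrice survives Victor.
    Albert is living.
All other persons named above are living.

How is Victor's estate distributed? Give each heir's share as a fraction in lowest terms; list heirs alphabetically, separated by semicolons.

There is no surviving spouse, so the entire estate passes to Victor's descendants per capita at each generation.
At generation 1 (Quentin, Tessa, Kenneth, Oliver, Albert) there are 5 shares of (1)/5 = 1/5 each.
Living: Quentin, Kenneth, and Albert — each takes 1/5.
Deceased: Tessa and Oliver. Their combined 2/5 is pooled and carried to generation 2.
At generation 2 (Winifred, Charles, Fiona, Diana, Martin) there are 5 shares of (2/5)/5 = 2/25 each.
Living: Winifred, Fiona, and Diana — each takes 2/25.
Deceased: Charles and Martin. Their combined 4/25 is pooled and carried to generation 3.
At generation 3 (Isaac, Lydia, Harriet, Beatrice, Samuel) there are 5 shares of (4/25)/5 = 4/125 each.
Living: Isaac, Lydia, Harriet, Beatrice, and Samuel — each takes 4/125.

Albert 1/5; Beatrice 4/125; Diana 2/25; Fiona 2/25; Harriet 4/125; Isaac 4/125; Kenneth 1/5; Lydia 4/125; Quentin 1/5; Samuel 4/125; Winifred 2/25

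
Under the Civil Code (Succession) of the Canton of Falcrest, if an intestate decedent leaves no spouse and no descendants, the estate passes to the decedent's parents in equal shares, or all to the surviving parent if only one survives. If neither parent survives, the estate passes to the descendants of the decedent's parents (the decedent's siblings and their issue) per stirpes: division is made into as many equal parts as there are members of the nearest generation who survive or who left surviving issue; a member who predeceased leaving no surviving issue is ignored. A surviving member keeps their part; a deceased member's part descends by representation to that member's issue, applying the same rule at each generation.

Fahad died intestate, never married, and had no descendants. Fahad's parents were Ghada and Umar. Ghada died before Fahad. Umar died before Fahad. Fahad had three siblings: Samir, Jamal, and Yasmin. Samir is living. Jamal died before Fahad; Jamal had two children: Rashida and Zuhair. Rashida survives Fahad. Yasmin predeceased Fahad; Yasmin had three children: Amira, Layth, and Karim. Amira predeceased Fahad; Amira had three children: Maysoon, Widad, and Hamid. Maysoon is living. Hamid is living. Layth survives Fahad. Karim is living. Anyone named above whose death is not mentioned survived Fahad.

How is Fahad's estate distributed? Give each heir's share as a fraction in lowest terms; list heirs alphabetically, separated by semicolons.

Neither parent survives and there are no descendants, so the estate passes to Fahad's siblings and their issue per stirpes.
The estate is divided into 3 equal shares of 1/3 among Samir, Jamal, Yasmin.
Samir is living and takes 1/3.
Jamal predeceased; the 1/3 allotted to Jamal's branch passes to Jamal's issue by representation.
The 1/3 is divided into 2 equal shares of 1/6 among Rashida, Zuhair.
Rashida is living and takes 1/6.
Zuhair is living and takes 1/6.
Yasmin predeceased; the 1/3 allotted to Yasmin's branch passes to Yasmin's issue by representation.
The 1/3 is divided into 3 equal shares of 1/9 among Amira, Layth, Karim.
Amira predeceased; the 1/9 allotted to Amira's branch passes to Amira's issue by representation.
The 1/9 is divided into 3 equal shares of 1/27 among Maysoon, Widad, Hamid.
Maysoon is living and takes 1/27.
Widad is living and takes 1/27.
Hamid is living and takes 1/27.
Layth is living and takes 1/9.
Karim is living and takes 1/9.

Hamid 1/27; Karim 1/9; Layth 1/9; Maysoon 1/27; Rashida 1/6; Samir 1/3; Widad 1/27; Zuhair 1/6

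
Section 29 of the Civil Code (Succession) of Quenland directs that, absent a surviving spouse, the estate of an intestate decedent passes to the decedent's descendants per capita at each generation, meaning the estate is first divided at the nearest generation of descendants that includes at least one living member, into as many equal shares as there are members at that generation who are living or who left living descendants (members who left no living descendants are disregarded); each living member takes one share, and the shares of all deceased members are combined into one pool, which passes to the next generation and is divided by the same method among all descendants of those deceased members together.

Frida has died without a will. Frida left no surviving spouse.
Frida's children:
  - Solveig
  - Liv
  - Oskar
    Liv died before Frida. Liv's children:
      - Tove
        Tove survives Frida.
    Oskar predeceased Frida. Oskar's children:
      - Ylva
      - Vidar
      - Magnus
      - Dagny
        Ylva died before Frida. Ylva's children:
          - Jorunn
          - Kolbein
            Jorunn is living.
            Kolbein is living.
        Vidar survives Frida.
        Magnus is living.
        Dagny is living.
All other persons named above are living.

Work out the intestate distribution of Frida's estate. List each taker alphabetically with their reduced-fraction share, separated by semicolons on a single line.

There is no surviving spouse, so the entire estate passes to Frida's descendants per capita at each generation.
At generation 1 (Solveig, Liv, Oskar) there are 3 shares of (1)/3 = 1/3 each.
Living: Solveig — each takes 1/3.
Deceased: Liv and Oskar. Their combined 2/3 is pooled and carried to generation 2.
At generation 2 (Tove, Ylva, Vidar, Magnus, Dagny) there are 5 shares of (2/3)/5 = 2/15 each.
Living: Tove, Vidar, Magnus, and Dagny — each takes 2/15.
Deceased: Ylva. That 2/15 share is carried to generation 3.
At generation 3 (Jorunn, Kolbein) there are 2 shares of (2/15)/2 = 1/15 each.
Living: Jorunn and Kolbein — each takes 1/15.

Dagny 2/15; Jorunn 1/15; Kolbein 1/15; Magnus 2/15; Solveig 1/3; Tove 2/15; Vidar 2/15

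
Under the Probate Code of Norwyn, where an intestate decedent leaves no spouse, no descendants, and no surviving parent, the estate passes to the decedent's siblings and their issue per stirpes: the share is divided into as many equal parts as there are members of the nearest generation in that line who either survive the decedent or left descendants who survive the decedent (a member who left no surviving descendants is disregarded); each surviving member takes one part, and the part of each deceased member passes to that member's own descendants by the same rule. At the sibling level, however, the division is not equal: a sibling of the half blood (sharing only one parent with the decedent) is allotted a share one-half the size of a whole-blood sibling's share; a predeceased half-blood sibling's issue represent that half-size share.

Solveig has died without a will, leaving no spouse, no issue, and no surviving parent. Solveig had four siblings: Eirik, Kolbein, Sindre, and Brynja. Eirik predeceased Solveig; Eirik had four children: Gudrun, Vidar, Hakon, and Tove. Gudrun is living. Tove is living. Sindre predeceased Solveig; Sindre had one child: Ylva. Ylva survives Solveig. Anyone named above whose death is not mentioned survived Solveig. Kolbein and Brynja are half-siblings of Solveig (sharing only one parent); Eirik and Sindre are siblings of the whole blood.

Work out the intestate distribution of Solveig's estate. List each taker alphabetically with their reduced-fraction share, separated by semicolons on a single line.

No spouse, descendants, or parent survives, so the estate passes to Solveig's siblings per stirpes.
Half-blood siblings count for one-half the weight of whole-blood siblings at the initial division.
Dividing 1 in proportion to weights (total weight 3): Eirik (weight 1) → 1/3; Kolbein (weight 1/2) → 1/6; Sindre (weight 1) → 1/3; Brynja (weight 1/2) → 1/6.
Eirik predeceased; the 1/3 allotted to Eirik's branch passes to Eirik's issue by representation.
The 1/3 is divided into 4 equal shares of 1/12 among Gudrun, Vidar, Hakon, Tove.
Gudrun is living and takes 1/12.
Vidar is living and takes 1/12.
Hakon is living and takes 1/12.
Tove is living and takes 1/12.
Kolbein is living and takes 1/6.
Sindre predeceased; the 1/3 allotted to Sindre's branch passes to Sindre's issue by representation.
Ylva is the sole taker at this level and receives the full 1/3.
Brynja is living and takes 1/6.

Brynja 1/6; Gudrun 1/12; Hakon 1/12; Kolbein 1/6; Tove 1/12; Vidar 1/12; Ylva 1/3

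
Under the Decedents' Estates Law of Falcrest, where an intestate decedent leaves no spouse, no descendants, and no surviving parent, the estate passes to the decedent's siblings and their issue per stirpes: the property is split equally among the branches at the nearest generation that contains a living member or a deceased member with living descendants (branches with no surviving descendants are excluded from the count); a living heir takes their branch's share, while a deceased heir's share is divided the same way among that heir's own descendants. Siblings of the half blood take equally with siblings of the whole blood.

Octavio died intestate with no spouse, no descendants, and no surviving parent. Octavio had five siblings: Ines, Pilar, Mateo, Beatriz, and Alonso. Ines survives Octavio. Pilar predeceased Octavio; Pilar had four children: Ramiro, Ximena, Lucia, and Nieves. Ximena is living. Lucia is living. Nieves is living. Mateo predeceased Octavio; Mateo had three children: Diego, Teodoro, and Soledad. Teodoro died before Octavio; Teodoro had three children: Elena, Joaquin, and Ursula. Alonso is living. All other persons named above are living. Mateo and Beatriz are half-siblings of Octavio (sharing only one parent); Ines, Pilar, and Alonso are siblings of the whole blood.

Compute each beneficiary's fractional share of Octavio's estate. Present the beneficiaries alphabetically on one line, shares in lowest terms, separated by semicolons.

Alonso 1/5; Beatriz 1/5; Diego 1/15; Elena 1/45; Ines 1/5; Joaquin 1/45; Lucia 1/20; Nieves 1/20; Ramiro 1/20; Soledad 1/15; Ursula 1/45; Ximena 1/20

No spouse, descendants, or parent survives, so the estate passes to Octavio's siblings per stirpes.
Half-blood and whole-blood siblings take equally under the stated rule.
The estate is divided into 5 equal shares of 1/5 among Ines, Pilar, Mateo, Beatriz, Alonso.
Ines is living and takes 1/5.
Pilar predeceased; the 1/5 allotted to Pilar's branch passes to Pilar's issue by representation.
The 1/5 is divided into 4 equal shares of 1/20 among Ramiro, Ximena, Lucia, Nieves.
Ramiro is living and takes 1/20.
Ximena is living and takes 1/20.
Lucia is living and takes 1/20.
Nieves is living and takes 1/20.
Mateo predeceased; the 1/5 allotted to Mateo's branch passes to Mateo's issue by representation.
The 1/5 is divided into 3 equal shares of 1/15 among Diego, Teodoro, Soledad.
Diego is living and takes 1/15.
Teodoro predeceased; the 1/15 allotted to Teodoro's branch passes to Teodoro's issue by representation.
The 1/15 is divided into 3 equal shares of 1/45 among Elena, Joaquin, Ursula.
Elena is living and takes 1/45.
Joaquin is living and takes 1/45.
Ursula is living and takes 1/45.
Soledad is living and takes 1/15.
Beatriz is living and takes 1/5.
Alonso is living and takes 1/5.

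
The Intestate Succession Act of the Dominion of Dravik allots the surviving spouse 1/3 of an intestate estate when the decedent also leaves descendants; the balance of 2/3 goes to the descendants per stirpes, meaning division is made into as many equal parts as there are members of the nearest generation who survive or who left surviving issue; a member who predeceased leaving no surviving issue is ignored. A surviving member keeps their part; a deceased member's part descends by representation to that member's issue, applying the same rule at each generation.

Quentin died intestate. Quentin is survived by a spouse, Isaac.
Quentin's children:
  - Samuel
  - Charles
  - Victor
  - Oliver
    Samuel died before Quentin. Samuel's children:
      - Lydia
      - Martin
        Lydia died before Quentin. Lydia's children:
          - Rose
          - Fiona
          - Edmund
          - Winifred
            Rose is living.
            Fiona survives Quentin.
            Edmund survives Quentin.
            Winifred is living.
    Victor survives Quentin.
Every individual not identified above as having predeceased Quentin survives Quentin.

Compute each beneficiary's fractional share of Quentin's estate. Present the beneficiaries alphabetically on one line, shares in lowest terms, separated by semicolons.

Charles 1/6; Edmund 1/48; Fiona 1/48; Isaac 1/3; Martin 1/12; Oliver 1/6; Rose 1/48; Victor 1/6; Winifred 1/48

Isaac, as surviving spouse, takes 1/3.
The remaining 2/3 passes to Quentin's descendants per stirpes.
The 2/3 is divided into 4 equal shares of 1/6 among Samuel, Charles, Victor, Oliver.
Samuel predeceased; the 1/6 allotted to Samuel's branch passes to Samuel's issue by representation.
The 1/6 is divided into 2 equal shares of 1/12 among Lydia, Martin.
Lydia predeceased; the 1/12 allotted to Lydia's branch passes to Lydia's issue by representation.
The 1/12 is divided into 4 equal shares of 1/48 among Rose, Fiona, Edmund, Winifred.
Rose is living and takes 1/48.
Fiona is living and takes 1/48.
Edmund is living and takes 1/48.
Winifred is living and takes 1/48.
Martin is living and takes 1/12.
Charles is living and takes 1/6.
Victor is living and takes 1/6.
Oliver is living and takes 1/6.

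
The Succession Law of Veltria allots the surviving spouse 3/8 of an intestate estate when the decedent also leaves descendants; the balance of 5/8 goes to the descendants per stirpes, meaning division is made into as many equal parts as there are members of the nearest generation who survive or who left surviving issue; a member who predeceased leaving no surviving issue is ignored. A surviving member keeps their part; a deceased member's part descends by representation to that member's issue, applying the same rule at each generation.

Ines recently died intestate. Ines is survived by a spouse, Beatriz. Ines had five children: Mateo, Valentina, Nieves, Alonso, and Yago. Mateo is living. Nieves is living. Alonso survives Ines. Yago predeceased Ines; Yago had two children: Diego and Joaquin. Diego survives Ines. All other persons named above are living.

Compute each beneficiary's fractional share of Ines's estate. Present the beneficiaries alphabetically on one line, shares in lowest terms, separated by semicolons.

Beatriz, as surviving spouse, takes 3/8.
The remaining 5/8 passes to Ines's descendants per stirpes.
The 5/8 is divided into 5 equal shares of 1/8 among Mateo, Valentina, Nieves, Alonso, Yago.
Mateo is living and takes 1/8.
Valentina is living and takes 1/8.
Nieves is living and takes 1/8.
Alonso is living and takes 1/8.
Yago predeceased; the 1/8 allotted to Yago's branch passes to Yago's issue by representation.
The 1/8 is divided into 2 equal shares of 1/16 among Diego, Joaquin.
Diego is living and takes 1/16.
Joaquin is living and takes 1/16.

Alonso 1/8; Beatriz 3/8; Diego 1/16; Joaquin 1/16; Mateo 1/8; Nieves 1/8; Valentina 1/8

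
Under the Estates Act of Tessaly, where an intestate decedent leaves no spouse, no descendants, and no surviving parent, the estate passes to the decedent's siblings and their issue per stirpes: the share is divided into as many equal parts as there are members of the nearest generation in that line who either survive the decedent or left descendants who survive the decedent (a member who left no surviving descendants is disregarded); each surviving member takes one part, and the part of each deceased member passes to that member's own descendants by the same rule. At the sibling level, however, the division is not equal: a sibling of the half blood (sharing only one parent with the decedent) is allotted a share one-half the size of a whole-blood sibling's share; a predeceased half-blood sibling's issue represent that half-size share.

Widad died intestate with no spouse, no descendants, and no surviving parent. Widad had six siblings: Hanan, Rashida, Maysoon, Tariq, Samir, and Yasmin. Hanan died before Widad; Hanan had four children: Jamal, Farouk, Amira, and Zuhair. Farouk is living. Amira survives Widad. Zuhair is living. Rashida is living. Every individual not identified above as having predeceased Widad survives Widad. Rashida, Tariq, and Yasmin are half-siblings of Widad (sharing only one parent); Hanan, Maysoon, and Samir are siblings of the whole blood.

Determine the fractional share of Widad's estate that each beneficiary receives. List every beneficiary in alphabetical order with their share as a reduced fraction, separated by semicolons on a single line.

Amira 1/18; Farouk 1/18; Jamal 1/18; Maysoon 2/9; Rashida 1/9; Samir 2/9; Tariq 1/9; Yasmin 1/9; Zuhair 1/18

No spouse, descendants, or parent survives, so the estate passes to Widad's siblings per stirpes.
Half-blood siblings count for one-half the weight of whole-blood siblings at the initial division.
Dividing 1 in proportion to weights (total weight 9/2): Hanan (weight 1) → 2/9; Rashida (weight 1/2) → 1/9; Maysoon (weight 1) → 2/9; Tariq (weight 1/2) → 1/9; Samir (weight 1) → 2/9; Yasmin (weight 1/2) → 1/9.
Hanan predeceased; the 2/9 allotted to Hanan's branch passes to Hanan's issue by representation.
The 2/9 is divided into 4 equal shares of 1/18 among Jamal, Farouk, Amira, Zuhair.
Jamal is living and takes 1/18.
Farouk is living and takes 1/18.
Amira is living and takes 1/18.
Zuhair is living and takes 1/18.
Rashida is living and takes 1/9.
Maysoon is living and takes 2/9.
Tariq is living and takes 1/9.
Samir is living and takes 2/9.
Yasmin is living and takes 1/9.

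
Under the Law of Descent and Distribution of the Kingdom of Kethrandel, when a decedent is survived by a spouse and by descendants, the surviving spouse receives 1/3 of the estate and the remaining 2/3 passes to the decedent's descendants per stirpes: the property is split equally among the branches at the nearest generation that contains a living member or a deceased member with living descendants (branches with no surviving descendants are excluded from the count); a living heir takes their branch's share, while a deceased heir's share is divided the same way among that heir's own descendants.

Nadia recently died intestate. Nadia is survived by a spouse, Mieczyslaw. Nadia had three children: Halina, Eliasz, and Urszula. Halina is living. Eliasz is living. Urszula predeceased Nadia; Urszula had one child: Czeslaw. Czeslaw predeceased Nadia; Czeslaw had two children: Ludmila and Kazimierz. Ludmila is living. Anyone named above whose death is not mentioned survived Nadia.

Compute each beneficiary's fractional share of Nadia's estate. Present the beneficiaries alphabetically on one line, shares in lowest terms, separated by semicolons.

Eliasz 2/9; Halina 2/9; Kazimierz 1/9; Ludmila 1/9; Mieczyslaw 1/3

Mieczyslaw, as surviving spouse, takes 1/3.
The remaining 2/3 passes to Nadia's descendants per stirpes.
The 2/3 is divided into 3 equal shares of 2/9 among Halina, Eliasz, Urszula.
Halina is living and takes 2/9.
Eliasz is living and takes 2/9.
Urszula predeceased; the 2/9 allotted to Urszula's branch passes to Urszula's issue by representation.
Czeslaw's line is the sole branch at this level, so the full 2/9 passes to Czeslaw's issue by representation.
The 2/9 is divided into 2 equal shares of 1/9 among Ludmila, Kazimierz.
Ludmila is living and takes 1/9.
Kazimierz is living and takes 1/9.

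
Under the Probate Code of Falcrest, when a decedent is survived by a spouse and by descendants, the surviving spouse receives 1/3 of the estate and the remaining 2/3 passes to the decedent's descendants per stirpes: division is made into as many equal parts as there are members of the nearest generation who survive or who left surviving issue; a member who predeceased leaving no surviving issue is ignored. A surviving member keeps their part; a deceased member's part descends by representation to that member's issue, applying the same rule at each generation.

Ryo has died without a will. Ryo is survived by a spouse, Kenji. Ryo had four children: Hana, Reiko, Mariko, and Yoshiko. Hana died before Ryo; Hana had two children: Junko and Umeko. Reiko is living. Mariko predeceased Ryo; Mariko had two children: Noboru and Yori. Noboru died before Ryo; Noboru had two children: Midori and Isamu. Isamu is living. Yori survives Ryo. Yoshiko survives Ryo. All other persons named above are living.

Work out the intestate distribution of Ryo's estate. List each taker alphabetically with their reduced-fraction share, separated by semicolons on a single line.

Isamu 1/24; Junko 1/12; Kenji 1/3; Midori 1/24; Reiko 1/6; Umeko 1/12; Yori 1/12; Yoshiko 1/6

Kenji, as surviving spouse, takes 1/3.
The remaining 2/3 passes to Ryo's descendants per stirpes.
The 2/3 is divided into 4 equal shares of 1/6 among Hana, Reiko, Mariko, Yoshiko.
Hana predeceased; the 1/6 allotted to Hana's branch passes to Hana's issue by representation.
The 1/6 is divided into 2 equal shares of 1/12 among Junko, Umeko.
Junko is living and takes 1/12.
Umeko is living and takes 1/12.
Reiko is living and takes 1/6.
Mariko predeceased; the 1/6 allotted to Mariko's branch passes to Mariko's issue by representation.
The 1/6 is divided into 2 equal shares of 1/12 among Noboru, Yori.
Noboru predeceased; the 1/12 allotted to Noboru's branch passes to Noboru's issue by representation.
The 1/12 is divided into 2 equal shares of 1/24 among Midori, Isamu.
Midori is living and takes 1/24.
Isamu is living and takes 1/24.
Yori is living and takes 1/12.
Yoshiko is living and takes 1/6.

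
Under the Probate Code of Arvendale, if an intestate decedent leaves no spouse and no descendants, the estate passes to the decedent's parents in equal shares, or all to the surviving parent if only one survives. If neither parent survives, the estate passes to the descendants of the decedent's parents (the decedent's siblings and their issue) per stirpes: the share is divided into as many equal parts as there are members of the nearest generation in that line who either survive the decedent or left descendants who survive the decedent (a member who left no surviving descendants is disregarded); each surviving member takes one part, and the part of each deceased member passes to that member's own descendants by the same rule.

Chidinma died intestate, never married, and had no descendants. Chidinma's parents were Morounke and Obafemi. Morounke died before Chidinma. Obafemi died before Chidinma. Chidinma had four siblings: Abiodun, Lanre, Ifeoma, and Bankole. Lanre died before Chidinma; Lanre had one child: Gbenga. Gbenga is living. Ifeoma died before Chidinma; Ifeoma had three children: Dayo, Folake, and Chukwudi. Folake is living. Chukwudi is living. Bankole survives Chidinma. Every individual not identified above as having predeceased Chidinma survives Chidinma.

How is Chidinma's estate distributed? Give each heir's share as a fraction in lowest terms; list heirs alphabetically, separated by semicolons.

Neither parent survives and there are no descendants, so the estate passes to Chidinma's siblings and their issue per stirpes.
The estate is divided into 4 equal shares of 1/4 among Abiodun, Lanre, Ifeoma, Bankole.
Abiodun is living and takes 1/4.
Lanre predeceased; the 1/4 allotted to Lanre's branch passes to Lanre's issue by representation.
Gbenga is the sole taker at this level and receives the full 1/4.
Ifeoma predeceased; the 1/4 allotted to Ifeoma's branch passes to Ifeoma's issue by representation.
The 1/4 is divided into 3 equal shares of 1/12 among Dayo, Folake, Chukwudi.
Dayo is living and takes 1/12.
Folake is living and takes 1/12.
Chukwudi is living and takes 1/12.
Bankole is living and takes 1/4.

Abiodun 1/4; Bankole 1/4; Chukwudi 1/12; Dayo 1/12; Folake 1/12; Gbenga 1/4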